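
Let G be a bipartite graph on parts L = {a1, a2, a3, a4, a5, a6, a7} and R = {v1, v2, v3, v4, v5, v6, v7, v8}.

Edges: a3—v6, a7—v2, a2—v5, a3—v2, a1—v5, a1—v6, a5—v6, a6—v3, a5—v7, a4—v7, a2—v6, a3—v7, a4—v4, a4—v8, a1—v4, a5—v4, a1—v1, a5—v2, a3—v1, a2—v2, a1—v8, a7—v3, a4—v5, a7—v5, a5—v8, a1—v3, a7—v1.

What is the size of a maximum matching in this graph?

7

For example, pair a1–v6, a2–v5, a3–v7, a4–v8, a5–v4, a6–v3, a7–v2.
All 7 left vertices are matched, so no larger matching exists.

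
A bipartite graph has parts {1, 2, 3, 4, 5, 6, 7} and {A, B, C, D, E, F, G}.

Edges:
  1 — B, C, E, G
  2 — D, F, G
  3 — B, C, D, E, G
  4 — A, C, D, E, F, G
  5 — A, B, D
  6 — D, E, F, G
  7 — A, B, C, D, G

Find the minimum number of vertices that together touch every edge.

The 7 edges 1–C, 2–F, 3–E, 4–A, 5–B, 6–D, 7–G form a matching, so any vertex cover needs at least 7 vertices (one per matched edge).
Conversely {1, 2, 3, 4, 5, 6, 7} meets every edge and has exactly 7 vertices, so 7 is optimal.

7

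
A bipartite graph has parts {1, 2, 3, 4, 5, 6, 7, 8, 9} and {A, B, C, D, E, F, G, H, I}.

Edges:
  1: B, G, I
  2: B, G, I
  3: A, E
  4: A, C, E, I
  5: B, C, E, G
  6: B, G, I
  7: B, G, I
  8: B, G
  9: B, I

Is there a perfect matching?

The set {1, 2, 6, 7, 8, 9} has only 3 neighbours ({B, G, I}), so by Hall's theorem at most 6 of the 9 left vertices can be matched.
Hence no matching covers every left vertex.

No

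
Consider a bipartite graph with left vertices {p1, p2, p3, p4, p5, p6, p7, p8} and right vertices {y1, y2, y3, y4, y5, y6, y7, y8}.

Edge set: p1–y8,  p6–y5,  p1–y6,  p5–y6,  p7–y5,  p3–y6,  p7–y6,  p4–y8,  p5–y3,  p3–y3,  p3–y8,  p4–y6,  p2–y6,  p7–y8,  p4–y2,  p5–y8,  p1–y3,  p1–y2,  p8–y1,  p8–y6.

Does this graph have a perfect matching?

No

The set {p1, p2, p3, p4, p5, p6, p7} has only 5 neighbours ({y2, y3, y5, y6, y8}), so by Hall's theorem at most 6 of the 8 left vertices can be matched.
Hence no matching covers every left vertex.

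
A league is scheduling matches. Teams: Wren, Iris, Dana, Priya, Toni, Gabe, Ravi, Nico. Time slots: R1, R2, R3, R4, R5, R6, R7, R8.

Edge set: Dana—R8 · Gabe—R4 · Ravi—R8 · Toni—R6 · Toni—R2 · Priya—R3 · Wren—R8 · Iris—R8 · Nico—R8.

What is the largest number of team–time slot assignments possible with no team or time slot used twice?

4

For example, pair Wren-R8, Priya-R3, Toni-R6, Gabe-R4.
The set {Wren, Iris, Dana, Ravi, Nico} has only 1 neighbour ({R8}), so by Hall's theorem at most 4 of the 8 teams can be matched.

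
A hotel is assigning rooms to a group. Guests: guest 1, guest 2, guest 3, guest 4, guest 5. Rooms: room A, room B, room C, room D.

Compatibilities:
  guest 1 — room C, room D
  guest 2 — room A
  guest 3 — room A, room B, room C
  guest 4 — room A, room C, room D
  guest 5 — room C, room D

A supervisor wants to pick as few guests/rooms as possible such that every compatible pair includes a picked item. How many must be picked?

A maximum matching has 4 edges (e.g. guest 1–room C, guest 2–room A, guest 3–room B, guest 4–room D).
By König's theorem the minimum vertex cover has the same size. One such cover is {guest 3, room A, room C, room D}.

4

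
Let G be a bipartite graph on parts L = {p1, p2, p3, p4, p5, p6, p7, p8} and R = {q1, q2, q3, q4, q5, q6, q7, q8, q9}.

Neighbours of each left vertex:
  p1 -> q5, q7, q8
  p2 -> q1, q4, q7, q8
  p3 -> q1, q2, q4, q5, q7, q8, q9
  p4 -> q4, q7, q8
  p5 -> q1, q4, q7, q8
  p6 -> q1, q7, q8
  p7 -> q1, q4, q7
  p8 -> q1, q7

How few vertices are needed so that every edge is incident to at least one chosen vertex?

A maximum matching has 6 edges (e.g. p1–q5, p2–q1, p3–q9, p4–q7, p5–q4, p6–q8).
By König's theorem the minimum vertex cover has the same size. One such cover is {p1, p3, q1, q4, q7, q8}.

6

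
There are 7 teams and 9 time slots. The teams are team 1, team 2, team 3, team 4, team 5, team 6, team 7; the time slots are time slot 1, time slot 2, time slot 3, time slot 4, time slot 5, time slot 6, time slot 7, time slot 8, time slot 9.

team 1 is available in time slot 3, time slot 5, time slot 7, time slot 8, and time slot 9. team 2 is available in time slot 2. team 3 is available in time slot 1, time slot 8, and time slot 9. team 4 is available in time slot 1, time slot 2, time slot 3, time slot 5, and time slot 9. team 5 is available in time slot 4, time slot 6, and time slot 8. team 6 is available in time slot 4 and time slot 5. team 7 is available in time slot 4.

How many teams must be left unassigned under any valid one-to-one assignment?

0

A valid assignment of size 7: team 1→time slot 8, team 2→time slot 2, team 3→time slot 9, team 4→time slot 3, team 5→time slot 6, team 6→time slot 5, team 7→time slot 4.
All 7 teams are matched, so no larger matching exists.
That matches 7 of the 7, leaving 0 unmatched; no matching can do better.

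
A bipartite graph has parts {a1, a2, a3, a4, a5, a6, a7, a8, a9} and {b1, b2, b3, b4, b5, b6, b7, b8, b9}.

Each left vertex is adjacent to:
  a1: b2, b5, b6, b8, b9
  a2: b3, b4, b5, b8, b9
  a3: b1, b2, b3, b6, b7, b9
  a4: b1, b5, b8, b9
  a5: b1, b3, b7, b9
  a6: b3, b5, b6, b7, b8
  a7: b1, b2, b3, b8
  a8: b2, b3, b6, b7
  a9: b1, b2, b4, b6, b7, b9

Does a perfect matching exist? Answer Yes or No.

Yes

A valid assignment of size 9: a1-b2, a2-b4, a3-b1, a4-b8, a5-b9, a6-b5, a7-b3, a8-b6, a9-b7.
Every left vertex is matched, so this is a perfect matching.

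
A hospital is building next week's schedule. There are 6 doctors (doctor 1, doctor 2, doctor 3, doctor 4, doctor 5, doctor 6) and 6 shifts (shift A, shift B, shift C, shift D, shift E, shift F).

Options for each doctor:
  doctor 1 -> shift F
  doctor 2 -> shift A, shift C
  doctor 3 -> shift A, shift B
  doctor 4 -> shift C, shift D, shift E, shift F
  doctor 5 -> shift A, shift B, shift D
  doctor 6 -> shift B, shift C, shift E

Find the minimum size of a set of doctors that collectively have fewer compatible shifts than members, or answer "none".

none

A matching saturating every doctor exists, for instance doctor 1→shift F, doctor 2→shift C, doctor 3→shift B, doctor 4→shift D, doctor 5→shift A, doctor 6→shift E.
By Hall's marriage theorem, this means |N(S)| ≥ |S| for every subset S, so no violating subset exists.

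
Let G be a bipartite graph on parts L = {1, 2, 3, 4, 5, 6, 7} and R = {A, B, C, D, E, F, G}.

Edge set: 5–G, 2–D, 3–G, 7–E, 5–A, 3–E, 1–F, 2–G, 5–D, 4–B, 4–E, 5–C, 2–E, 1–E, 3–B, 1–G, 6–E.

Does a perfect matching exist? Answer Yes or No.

The set {6, 7} has only 1 neighbour ({E}), so by Hall's theorem at most 6 of the 7 left vertices can be matched.
Hence no matching covers every left vertex.

No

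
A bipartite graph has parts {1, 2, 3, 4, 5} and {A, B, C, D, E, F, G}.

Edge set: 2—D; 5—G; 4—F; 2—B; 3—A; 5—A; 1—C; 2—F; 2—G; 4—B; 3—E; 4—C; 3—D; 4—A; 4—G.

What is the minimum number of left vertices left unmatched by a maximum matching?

0

A valid assignment of size 5: 1-C, 2-B, 3-E, 4-A, 5-G.
This saturates every left vertex, so 5 is the maximum.
That matches 5 of the 5, leaving 0 unmatched; no matching can do better.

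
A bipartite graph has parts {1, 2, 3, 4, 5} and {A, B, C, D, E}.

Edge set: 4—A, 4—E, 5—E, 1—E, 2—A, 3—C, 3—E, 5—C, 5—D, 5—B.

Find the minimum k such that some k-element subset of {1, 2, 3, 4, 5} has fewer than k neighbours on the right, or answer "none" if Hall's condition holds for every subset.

3

Take S = {1, 2, 4}. Its neighbourhood is {A, E}, so |N(S)| = 2 < |S| = 3.
Every subset of size less than 3 has at least as many neighbours as members, so 3 is the minimum.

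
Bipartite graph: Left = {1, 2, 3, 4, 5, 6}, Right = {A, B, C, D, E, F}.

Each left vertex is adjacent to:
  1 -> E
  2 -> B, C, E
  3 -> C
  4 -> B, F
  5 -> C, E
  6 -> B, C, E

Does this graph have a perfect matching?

No

The set {1, 2, 3, 5, 6} has only 3 neighbours ({B, C, E}), so by Hall's theorem at most 4 of the 6 left vertices can be matched.
Hence no matching covers every left vertex.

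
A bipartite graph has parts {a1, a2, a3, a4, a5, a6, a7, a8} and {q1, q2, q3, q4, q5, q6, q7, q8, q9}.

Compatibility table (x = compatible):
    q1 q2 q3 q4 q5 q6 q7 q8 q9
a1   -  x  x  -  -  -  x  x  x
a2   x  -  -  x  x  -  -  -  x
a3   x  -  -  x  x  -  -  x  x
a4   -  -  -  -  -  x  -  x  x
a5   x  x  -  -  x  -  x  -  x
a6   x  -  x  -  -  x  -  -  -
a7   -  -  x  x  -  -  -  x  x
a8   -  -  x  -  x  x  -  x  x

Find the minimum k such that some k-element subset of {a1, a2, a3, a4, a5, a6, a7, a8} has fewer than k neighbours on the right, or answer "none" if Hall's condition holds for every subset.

none

A matching saturating every left vertex exists, for instance a1→q3, a2→q5, a3→q1, a4→q8, a5→q7, a6→q6, a7→q4, a8→q9.
By Hall's marriage theorem, this means |N(S)| ≥ |S| for every subset S, so no violating subset exists.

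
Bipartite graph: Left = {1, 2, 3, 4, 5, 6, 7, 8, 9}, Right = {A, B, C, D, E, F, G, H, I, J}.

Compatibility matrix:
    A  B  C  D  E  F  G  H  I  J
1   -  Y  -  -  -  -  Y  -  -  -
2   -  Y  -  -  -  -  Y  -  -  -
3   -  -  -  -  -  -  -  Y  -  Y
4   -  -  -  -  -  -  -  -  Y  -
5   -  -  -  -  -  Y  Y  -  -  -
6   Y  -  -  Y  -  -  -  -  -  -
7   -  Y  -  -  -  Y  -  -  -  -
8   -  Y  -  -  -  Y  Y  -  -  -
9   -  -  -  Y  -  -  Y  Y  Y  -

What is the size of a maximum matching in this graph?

One maximum matching: 1–G, 2–B, 3–J, 4–I, 5–F, 6–A, 9–D.
The set {1, 2, 5, 7, 8} has only 3 neighbours ({B, F, G}), so by Hall's theorem at most 7 of the 9 left vertices can be matched.

7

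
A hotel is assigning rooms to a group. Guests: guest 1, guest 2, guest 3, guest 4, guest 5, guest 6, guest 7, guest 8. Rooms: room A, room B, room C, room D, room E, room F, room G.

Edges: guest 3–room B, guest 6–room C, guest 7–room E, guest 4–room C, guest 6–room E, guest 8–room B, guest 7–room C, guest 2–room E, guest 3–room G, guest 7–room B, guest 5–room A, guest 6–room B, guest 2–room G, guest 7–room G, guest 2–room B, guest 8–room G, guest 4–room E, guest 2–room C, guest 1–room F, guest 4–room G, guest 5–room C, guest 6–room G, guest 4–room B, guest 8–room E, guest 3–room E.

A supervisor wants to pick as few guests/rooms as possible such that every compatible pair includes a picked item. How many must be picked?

6

{guest 1, guest 5, room B, room C, room E, room G} is a vertex cover of size 6: every edge has an endpoint in this set.
No smaller cover exists because guest 1–room F, guest 2–room C, guest 3–room B, guest 4–room E, guest 5–room A, guest 6–room G is a matching of size 6, and a cover must include an endpoint of each of these disjoint edges (König's theorem).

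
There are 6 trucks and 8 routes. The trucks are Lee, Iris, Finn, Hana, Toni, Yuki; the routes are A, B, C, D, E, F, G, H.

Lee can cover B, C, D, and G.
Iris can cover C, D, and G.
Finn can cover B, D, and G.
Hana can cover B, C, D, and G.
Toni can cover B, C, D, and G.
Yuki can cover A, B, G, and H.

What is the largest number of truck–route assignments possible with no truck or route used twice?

For example, pair Lee–C, Iris–D, Finn–G, Hana–B, Yuki–H.
The set {Lee, Iris, Finn, Hana, Toni} has only 4 neighbours ({B, C, D, G}), so by Hall's theorem at most 5 of the 6 trucks can be matched.

5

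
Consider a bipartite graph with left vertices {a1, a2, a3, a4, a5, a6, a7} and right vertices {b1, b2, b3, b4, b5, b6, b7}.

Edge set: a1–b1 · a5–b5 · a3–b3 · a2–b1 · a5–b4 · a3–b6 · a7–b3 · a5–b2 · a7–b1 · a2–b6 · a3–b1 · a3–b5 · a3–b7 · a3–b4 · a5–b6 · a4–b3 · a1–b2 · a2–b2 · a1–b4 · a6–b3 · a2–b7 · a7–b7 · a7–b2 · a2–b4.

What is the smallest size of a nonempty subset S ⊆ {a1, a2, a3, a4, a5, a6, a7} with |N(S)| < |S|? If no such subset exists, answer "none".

Take S = {a4, a6}. Its neighbourhood is {b3}, so |N(S)| = 1 < |S| = 2.
No single vertex violates Hall's condition since each has at least one neighbour, so 2 is the minimum.

2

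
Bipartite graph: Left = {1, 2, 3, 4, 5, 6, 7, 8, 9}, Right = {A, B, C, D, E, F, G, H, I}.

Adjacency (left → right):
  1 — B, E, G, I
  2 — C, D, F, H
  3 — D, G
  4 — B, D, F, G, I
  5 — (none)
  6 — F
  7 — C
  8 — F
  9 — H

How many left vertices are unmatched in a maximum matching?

2

A valid assignment of size 7: 1–E, 2–D, 3–G, 4–B, 6–F, 7–C, 9–H.
The set {5, 6, 8} has only 1 neighbour ({F}), so by Hall's theorem at most 7 of the 9 left vertices can be matched.
That matches 7 of the 9, leaving 2 unmatched; no matching can do better.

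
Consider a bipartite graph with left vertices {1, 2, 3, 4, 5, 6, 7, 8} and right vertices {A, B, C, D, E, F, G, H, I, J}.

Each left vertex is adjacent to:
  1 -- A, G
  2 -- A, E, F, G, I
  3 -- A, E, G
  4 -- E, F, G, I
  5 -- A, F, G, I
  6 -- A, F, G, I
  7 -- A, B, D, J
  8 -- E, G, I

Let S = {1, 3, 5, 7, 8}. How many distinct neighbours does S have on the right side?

The union of neighbours of {1, 3, 5, 7, 8} is {A, B, D, E, F, G, I, J}, which has 8 elements.
Since |N(S)| = 8 ≥ |S| = 5, Hall's condition holds for this subset.

8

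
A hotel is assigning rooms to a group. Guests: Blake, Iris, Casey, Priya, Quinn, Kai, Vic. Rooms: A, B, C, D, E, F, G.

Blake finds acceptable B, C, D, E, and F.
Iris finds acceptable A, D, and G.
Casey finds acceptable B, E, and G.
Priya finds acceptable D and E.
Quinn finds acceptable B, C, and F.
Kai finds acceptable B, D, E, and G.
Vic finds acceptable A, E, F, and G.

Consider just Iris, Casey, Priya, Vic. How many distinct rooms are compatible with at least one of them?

6

The union of neighbours of {Iris, Casey, Priya, Vic} is {A, B, D, E, F, G}, which has 6 elements.
Since |N(S)| = 6 ≥ |S| = 4, Hall's condition holds for this subset.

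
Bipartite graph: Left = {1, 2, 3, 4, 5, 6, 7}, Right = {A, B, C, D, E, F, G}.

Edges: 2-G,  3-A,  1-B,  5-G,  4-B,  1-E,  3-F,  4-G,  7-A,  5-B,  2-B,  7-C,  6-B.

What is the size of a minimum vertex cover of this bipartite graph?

{1, 3, 7, B, G} is a vertex cover of size 5: every edge has an endpoint in this set.
No smaller cover exists because 1–E, 2–G, 3–F, 4–B, 7–C is a matching of size 5, and a cover must include an endpoint of each of these disjoint edges (König's theorem).

5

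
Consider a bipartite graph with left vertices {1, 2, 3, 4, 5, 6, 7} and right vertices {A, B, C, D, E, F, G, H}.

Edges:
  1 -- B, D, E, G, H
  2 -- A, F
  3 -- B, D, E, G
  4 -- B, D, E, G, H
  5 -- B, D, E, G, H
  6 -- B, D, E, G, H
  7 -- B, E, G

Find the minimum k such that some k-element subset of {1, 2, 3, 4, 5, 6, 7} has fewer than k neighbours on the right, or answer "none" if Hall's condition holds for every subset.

6

Take S = {1, 3, 4, 5, 6, 7}. Its neighbourhood is {B, D, E, G, H}, so |N(S)| = 5 < |S| = 6.
Every subset of size less than 6 has at least as many neighbours as members, so 6 is the minimum.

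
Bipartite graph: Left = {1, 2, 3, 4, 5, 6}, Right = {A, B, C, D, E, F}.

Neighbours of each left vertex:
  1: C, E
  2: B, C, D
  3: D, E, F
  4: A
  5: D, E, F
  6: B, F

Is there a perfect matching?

Yes

For example, pair 1–E, 2–C, 3–F, 4–A, 5–D, 6–B.
All 6 left vertices are covered.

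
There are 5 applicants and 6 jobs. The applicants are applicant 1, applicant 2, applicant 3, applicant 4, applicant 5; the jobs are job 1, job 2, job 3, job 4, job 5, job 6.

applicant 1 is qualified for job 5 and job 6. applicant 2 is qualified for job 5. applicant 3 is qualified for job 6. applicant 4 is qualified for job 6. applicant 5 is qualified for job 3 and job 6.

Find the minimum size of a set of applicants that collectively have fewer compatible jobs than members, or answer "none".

Take S = {applicant 3, applicant 4}. Its neighbourhood is {job 6}, so |N(S)| = 1 < |S| = 2.
No single vertex violates Hall's condition since each has at least one neighbour, so 2 is the minimum.

2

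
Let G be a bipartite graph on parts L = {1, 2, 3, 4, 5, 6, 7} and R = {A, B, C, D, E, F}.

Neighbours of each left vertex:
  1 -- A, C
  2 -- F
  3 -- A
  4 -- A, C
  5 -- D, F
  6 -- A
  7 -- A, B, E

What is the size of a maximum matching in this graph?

5

For example, pair 1→C, 2→F, 3→A, 5→D, 7→B.
The set {1, 3, 4, 6} has only 2 neighbours ({A, C}), so by Hall's theorem at most 5 of the 7 left vertices can be matched.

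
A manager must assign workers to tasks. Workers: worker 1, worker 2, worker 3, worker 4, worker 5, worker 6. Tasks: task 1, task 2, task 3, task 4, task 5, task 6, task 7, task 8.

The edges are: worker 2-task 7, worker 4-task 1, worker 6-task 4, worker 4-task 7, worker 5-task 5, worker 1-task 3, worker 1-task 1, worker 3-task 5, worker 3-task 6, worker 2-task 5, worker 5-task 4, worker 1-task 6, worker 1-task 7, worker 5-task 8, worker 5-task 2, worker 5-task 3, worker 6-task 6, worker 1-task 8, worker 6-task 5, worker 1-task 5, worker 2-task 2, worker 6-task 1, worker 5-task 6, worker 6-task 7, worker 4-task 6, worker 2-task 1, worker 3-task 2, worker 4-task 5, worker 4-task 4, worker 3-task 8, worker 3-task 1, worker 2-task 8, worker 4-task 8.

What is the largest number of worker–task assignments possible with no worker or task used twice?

6

For example, pair worker 1-task 1, worker 2-task 7, worker 3-task 6, worker 4-task 8, worker 5-task 5, worker 6-task 4.
All 6 workers are matched, so no larger matching exists.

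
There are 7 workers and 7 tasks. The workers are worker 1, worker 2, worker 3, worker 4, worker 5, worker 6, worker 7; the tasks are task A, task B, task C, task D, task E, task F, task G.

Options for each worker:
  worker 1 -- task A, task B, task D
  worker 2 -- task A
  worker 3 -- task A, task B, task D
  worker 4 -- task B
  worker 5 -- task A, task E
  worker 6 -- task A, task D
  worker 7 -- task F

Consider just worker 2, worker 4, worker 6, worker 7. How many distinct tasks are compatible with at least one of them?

4

The union of neighbours of {worker 2, worker 4, worker 6, worker 7} is {task A, task B, task D, task F}, which has 4 elements.
Since |N(S)| = 4 ≥ |S| = 4, Hall's condition holds for this subset.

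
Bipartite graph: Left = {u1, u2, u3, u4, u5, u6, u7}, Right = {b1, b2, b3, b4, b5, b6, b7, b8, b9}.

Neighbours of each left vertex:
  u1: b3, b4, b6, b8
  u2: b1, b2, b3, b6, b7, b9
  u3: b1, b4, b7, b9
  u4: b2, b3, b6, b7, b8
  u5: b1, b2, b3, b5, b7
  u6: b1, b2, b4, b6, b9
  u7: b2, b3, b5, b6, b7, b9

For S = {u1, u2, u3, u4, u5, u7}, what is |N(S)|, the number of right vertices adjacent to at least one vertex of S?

The union of neighbours of {u1, u2, u3, u4, u5, u7} is {b1, b2, b3, b4, b5, b6, b7, b8, b9}, which has 9 elements.
Since |N(S)| = 9 ≥ |S| = 6, Hall's condition holds for this subset.

9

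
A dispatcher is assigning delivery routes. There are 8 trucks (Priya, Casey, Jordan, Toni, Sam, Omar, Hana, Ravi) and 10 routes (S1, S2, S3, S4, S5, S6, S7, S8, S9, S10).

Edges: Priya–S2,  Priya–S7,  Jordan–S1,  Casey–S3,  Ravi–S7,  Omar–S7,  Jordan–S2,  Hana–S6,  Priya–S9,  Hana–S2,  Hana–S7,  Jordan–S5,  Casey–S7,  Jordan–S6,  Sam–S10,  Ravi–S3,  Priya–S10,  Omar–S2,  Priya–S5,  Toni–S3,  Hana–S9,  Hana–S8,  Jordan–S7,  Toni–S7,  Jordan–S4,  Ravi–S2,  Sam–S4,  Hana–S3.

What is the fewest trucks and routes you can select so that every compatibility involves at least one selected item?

7

A maximum matching has 7 edges (e.g. Priya–S9, Casey–S3, Jordan–S4, Toni–S7, Sam–S10, Omar–S2, Hana–S6).
By König's theorem the minimum vertex cover has the same size. One such cover is {Priya, Jordan, Sam, Hana, S2, S3, S7}.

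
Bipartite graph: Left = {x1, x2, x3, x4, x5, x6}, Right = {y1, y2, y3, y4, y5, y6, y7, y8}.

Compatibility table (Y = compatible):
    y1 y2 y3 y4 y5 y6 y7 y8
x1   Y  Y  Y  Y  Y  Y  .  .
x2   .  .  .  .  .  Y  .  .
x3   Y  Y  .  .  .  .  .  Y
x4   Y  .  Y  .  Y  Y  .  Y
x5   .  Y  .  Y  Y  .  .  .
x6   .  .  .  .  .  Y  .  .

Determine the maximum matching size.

5

For example, pair x1→y4, x2→y6, x3→y1, x4→y3, x5→y2.
The set {x2, x6} has only 1 neighbour ({y6}), so by Hall's theorem at most 5 of the 6 left vertices can be matched.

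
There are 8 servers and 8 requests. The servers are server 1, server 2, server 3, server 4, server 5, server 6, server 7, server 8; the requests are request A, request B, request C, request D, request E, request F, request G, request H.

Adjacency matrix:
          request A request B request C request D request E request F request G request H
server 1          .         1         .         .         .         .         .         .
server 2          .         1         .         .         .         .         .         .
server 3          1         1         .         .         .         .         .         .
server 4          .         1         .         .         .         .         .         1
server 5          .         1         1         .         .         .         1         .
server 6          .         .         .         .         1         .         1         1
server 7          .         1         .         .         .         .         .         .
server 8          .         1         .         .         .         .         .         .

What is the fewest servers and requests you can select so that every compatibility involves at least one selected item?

A maximum matching has 5 edges (e.g. server 1–request B, server 3–request A, server 4–request H, server 5–request C, server 6–request G).
By König's theorem the minimum vertex cover has the same size. One such cover is {server 3, server 4, server 5, server 6, request B}.

5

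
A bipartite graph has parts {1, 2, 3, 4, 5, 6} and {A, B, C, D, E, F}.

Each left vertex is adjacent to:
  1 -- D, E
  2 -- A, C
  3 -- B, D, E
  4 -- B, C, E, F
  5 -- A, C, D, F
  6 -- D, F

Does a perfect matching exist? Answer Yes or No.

Yes

One maximum matching: 1-D, 2-A, 3-E, 4-B, 5-C, 6-F.
All 6 left vertices are covered.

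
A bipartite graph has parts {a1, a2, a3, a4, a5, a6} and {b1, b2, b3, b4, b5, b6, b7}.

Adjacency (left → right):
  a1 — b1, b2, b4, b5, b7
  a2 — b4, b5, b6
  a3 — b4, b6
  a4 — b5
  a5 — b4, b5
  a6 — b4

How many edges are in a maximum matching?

4

One maximum matching: a1–b7, a2–b6, a3–b4, a4–b5.
The set {a2, a3, a4, a5, a6} has only 3 neighbours ({b4, b5, b6}), so by Hall's theorem at most 4 of the 6 left vertices can be matched.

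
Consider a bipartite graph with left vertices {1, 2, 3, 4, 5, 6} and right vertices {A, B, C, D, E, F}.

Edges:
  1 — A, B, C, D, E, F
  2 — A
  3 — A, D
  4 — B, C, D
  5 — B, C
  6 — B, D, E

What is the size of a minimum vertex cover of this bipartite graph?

A maximum matching has 6 edges (e.g. 1–F, 2–A, 3–D, 4–C, 5–B, 6–E).
By König's theorem the minimum vertex cover has the same size. One such cover is {1, 2, 3, 4, 5, 6}.

6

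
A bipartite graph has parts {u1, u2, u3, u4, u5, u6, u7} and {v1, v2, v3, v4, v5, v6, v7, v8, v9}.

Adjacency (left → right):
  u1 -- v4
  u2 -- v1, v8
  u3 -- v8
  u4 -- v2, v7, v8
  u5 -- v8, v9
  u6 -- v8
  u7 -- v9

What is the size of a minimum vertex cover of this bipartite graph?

5

A maximum matching has 5 edges (e.g. u1–v4, u2–v1, u3–v8, u4–v2, u5–v9).
By König's theorem the minimum vertex cover has the same size. One such cover is {u1, u2, u4, v8, v9}.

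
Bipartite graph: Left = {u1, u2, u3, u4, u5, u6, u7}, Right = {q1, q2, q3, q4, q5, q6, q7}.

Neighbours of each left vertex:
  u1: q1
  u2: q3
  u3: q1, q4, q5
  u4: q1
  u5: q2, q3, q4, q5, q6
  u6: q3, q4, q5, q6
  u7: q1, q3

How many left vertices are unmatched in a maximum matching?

2

A valid assignment of size 5: u1→q1, u2→q3, u3→q5, u5→q4, u6→q6.
The set {u1, u2, u4, u7} has only 2 neighbours ({q1, q3}), so by Hall's theorem at most 5 of the 7 left vertices can be matched.
That matches 5 of the 7, leaving 2 unmatched; no matching can do better.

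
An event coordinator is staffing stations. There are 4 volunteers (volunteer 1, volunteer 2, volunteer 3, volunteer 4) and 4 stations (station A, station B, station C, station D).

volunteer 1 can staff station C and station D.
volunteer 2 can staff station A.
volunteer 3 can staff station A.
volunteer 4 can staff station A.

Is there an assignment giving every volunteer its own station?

No

The set {volunteer 2, volunteer 3, volunteer 4} has only 1 neighbour ({station A}), so by Hall's theorem at most 2 of the 4 volunteers can be matched.
Hence no matching covers every volunteer.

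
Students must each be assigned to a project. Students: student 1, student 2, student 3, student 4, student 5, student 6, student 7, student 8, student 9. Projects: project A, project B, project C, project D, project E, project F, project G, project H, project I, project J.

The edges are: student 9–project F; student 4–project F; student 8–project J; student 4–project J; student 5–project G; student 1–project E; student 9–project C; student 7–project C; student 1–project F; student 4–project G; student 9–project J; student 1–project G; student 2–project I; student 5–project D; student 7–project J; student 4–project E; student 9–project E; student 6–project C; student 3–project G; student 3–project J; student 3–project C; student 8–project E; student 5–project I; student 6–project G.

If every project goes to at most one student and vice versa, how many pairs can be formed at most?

7

For example, pair student 1-project E, student 2-project I, student 3-project C, student 4-project F, student 5-project D, student 6-project G, student 7-project J.
The set {student 1, student 3, student 4, student 6, student 7, student 8, student 9} has only 5 neighbours ({project C, project E, project F, project G, project J}), so by Hall's theorem at most 7 of the 9 students can be matched.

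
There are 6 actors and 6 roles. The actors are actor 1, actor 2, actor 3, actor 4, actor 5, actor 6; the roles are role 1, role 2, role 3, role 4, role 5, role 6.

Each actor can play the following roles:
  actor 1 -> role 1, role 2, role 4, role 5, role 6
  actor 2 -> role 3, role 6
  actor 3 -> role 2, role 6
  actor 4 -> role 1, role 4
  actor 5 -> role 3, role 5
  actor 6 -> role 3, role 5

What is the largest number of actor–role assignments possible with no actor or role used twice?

One maximum matching: actor 1-role 1, actor 2-role 6, actor 3-role 2, actor 4-role 4, actor 5-role 5, actor 6-role 3.
All 6 actors are matched, so no larger matching exists.

6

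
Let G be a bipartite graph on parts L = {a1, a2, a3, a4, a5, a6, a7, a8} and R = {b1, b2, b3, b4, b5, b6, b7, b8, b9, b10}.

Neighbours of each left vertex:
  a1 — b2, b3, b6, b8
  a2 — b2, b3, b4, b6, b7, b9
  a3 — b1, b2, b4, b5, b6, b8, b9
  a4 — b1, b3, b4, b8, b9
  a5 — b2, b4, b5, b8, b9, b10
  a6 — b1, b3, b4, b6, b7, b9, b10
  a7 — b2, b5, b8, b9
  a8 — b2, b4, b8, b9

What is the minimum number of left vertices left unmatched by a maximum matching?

0

For example, pair a1-b3, a2-b6, a3-b5, a4-b1, a5-b4, a6-b7, a7-b2, a8-b8.
All 8 left vertices are matched, so no larger matching exists.
That matches 8 of the 8, leaving 0 unmatched; no matching can do better.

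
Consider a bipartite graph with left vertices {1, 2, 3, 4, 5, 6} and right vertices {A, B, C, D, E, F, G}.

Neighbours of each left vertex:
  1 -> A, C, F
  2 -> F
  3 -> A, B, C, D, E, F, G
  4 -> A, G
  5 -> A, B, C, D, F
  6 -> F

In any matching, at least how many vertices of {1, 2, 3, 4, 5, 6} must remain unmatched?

One maximum matching: 1–C, 2–F, 3–E, 4–G, 5–A.
The set {2, 6} has only 1 neighbour ({F}), so by Hall's theorem at most 5 of the 6 left vertices can be matched.
That matches 5 of the 6, leaving 1 unmatched; no matching can do better.

1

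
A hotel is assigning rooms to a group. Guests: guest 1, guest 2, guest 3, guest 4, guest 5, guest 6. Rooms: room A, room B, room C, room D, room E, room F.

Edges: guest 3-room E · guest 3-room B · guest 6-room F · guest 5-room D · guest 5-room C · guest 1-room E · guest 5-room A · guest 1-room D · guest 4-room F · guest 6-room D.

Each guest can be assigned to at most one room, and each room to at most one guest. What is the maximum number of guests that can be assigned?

5

One maximum matching: guest 1→room E, guest 3→room B, guest 4→room F, guest 5→room C, guest 6→room D.
The set {guest 2} has only 0 neighbours (∅), so by Hall's theorem at most 5 of the 6 guests can be matched.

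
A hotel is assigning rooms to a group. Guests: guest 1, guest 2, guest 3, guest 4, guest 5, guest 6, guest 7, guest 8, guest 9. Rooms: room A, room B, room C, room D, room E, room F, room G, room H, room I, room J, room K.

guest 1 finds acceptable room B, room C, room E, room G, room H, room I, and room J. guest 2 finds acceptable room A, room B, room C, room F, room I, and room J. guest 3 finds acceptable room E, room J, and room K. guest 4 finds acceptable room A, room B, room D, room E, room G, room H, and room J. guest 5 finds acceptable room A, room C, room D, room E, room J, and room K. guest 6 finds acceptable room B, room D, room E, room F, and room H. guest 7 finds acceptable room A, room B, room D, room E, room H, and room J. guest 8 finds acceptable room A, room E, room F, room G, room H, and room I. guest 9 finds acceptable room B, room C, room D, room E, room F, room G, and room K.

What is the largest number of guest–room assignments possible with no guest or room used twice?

9

One maximum matching: guest 1-room G, guest 2-room I, guest 3-room K, guest 4-room E, guest 5-room C, guest 6-room F, guest 7-room J, guest 8-room A, guest 9-room D.
All 9 guests are matched, so no larger matching exists.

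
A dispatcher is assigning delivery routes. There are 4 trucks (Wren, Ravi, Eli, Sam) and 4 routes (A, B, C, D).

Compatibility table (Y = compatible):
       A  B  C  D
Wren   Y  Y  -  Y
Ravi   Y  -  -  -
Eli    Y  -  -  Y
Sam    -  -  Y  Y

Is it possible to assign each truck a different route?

Yes

A valid assignment of size 4: Wren-B, Ravi-A, Eli-D, Sam-C.
All 4 trucks are covered.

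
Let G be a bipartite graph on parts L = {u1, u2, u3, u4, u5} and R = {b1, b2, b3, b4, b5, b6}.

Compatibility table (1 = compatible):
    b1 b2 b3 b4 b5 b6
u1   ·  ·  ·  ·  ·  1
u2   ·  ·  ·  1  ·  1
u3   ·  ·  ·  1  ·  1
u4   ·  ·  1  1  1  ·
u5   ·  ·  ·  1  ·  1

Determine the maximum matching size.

3

A valid assignment of size 3: u1→b6, u2→b4, u4→b3.
The set {u1, u2, u3, u5} has only 2 neighbours ({b4, b6}), so by Hall's theorem at most 3 of the 5 left vertices can be matched.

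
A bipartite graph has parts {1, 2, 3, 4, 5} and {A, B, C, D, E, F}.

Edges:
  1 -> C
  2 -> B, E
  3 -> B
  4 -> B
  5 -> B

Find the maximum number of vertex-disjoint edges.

For example, pair 1-C, 2-E, 3-B.
The set {3, 4, 5} has only 1 neighbour ({B}), so by Hall's theorem at most 3 of the 5 left vertices can be matched.

3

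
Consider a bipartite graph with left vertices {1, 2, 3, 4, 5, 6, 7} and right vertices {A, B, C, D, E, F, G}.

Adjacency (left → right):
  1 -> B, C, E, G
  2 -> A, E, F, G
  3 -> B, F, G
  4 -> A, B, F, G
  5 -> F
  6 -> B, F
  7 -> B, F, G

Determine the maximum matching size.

6

One maximum matching: 1→C, 2→E, 3→G, 4→A, 5→F, 6→B.
The set {3, 5, 6, 7} has only 3 neighbours ({B, F, G}), so by Hall's theorem at most 6 of the 7 left vertices can be matched.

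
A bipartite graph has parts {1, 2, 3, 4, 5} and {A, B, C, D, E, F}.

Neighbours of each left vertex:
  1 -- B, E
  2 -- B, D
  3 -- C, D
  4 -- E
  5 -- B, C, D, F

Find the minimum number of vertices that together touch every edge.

The 5 edges 1–B, 2–D, 3–C, 4–E, 5–F form a matching, so any vertex cover needs at least 5 vertices (one per matched edge).
Conversely {1, 2, 3, 4, 5} meets every edge and has exactly 5 vertices, so 5 is optimal.

5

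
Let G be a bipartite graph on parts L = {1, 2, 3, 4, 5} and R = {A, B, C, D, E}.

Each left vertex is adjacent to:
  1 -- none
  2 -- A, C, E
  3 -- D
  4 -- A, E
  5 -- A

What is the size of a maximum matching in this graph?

For example, pair 2→C, 3→D, 4→E, 5→A.
The set {1} has only 0 neighbours (∅), so by Hall's theorem at most 4 of the 5 left vertices can be matched.

4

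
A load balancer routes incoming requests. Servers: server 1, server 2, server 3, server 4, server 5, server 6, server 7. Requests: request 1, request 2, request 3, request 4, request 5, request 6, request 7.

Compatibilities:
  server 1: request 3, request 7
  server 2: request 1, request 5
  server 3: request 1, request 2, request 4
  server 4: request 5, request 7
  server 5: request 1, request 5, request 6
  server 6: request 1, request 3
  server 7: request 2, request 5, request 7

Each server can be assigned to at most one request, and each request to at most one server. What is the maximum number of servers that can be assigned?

A valid assignment of size 7: server 1→request 7, server 2→request 1, server 3→request 4, server 4→request 5, server 5→request 6, server 6→request 3, server 7→request 2.
This saturates every server, so 7 is the maximum.

7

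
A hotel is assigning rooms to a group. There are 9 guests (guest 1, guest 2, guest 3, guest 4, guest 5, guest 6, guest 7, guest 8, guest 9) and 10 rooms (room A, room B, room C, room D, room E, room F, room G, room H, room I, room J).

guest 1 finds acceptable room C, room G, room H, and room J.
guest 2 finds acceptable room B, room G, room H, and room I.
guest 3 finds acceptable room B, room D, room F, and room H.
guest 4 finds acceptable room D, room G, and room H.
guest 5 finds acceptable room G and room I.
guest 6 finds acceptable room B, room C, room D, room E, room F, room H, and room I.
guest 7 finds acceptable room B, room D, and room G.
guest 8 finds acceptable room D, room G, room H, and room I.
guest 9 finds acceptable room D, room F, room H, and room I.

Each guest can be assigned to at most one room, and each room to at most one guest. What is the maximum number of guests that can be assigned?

8

One maximum matching: guest 1–room J, guest 2–room H, guest 3–room F, guest 4–room D, guest 5–room I, guest 6–room C, guest 7–room B, guest 8–room G.
The set {guest 2, guest 3, guest 4, guest 5, guest 7, guest 8, guest 9} has only 6 neighbours ({room B, room D, room F, room G, room H, room I}), so by Hall's theorem at most 8 of the 9 guests can be matched.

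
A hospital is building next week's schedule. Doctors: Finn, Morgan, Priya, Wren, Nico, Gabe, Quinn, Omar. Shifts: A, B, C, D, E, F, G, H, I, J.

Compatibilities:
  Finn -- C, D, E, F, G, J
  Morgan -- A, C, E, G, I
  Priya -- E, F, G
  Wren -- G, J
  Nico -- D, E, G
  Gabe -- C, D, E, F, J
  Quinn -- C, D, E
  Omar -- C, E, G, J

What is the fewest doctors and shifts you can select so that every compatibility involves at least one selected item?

A maximum matching has 7 edges (e.g. Finn–C, Morgan–A, Priya–G, Wren–J, Nico–D, Gabe–F, Quinn–E).
By König's theorem the minimum vertex cover has the same size. One such cover is {Morgan, C, D, E, F, G, J}.

7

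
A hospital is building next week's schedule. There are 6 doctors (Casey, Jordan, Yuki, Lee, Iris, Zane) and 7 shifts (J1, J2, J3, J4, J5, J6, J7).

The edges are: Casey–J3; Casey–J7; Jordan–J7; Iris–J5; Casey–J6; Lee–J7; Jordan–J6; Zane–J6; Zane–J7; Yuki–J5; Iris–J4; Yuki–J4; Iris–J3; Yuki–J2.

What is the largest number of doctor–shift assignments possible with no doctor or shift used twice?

5

A valid assignment of size 5: Casey-J3, Jordan-J6, Yuki-J2, Lee-J7, Iris-J5.
The set {Jordan, Lee, Zane} has only 2 neighbours ({J6, J7}), so by Hall's theorem at most 5 of the 6 doctors can be matched.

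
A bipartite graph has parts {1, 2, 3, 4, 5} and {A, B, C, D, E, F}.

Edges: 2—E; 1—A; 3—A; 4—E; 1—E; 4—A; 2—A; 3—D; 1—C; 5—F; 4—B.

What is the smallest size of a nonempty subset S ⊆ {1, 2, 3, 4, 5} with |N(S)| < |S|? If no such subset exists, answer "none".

A matching saturating every left vertex exists, for instance 1→C, 2→E, 3→D, 4→B, 5→F.
By Hall's marriage theorem, this means |N(S)| ≥ |S| for every subset S, so no violating subset exists.

none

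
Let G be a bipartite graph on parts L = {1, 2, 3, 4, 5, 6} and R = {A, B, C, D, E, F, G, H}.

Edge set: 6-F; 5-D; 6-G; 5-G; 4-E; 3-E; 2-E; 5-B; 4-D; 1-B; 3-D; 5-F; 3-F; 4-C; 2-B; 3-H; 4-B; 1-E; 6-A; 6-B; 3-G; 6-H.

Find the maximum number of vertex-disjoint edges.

6

One maximum matching: 1-E, 2-B, 3-H, 4-C, 5-F, 6-G.
All 6 left vertices are matched, so no larger matching exists.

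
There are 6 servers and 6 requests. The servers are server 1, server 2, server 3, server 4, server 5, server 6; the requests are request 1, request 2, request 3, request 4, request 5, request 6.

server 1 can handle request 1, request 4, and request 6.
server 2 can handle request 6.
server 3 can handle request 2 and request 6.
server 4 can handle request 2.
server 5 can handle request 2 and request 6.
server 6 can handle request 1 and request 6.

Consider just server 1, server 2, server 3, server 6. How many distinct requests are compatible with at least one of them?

The union of neighbours of {server 1, server 2, server 3, server 6} is {request 1, request 2, request 4, request 6}, which has 4 elements.
Since |N(S)| = 4 ≥ |S| = 4, Hall's condition holds for this subset.

4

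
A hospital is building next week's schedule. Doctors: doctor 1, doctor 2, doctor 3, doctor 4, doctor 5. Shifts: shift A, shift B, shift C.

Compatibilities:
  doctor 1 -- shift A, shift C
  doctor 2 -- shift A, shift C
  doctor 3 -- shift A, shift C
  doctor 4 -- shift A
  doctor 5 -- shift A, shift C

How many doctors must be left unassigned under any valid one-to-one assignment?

One maximum matching: doctor 1–shift C, doctor 2–shift A.
The set {doctor 1, doctor 2, doctor 3, doctor 4, doctor 5} has only 2 neighbours ({shift A, shift C}), so by Hall's theorem at most 2 of the 5 doctors can be matched.
That matches 2 of the 5, leaving 3 unmatched; no matching can do better.

3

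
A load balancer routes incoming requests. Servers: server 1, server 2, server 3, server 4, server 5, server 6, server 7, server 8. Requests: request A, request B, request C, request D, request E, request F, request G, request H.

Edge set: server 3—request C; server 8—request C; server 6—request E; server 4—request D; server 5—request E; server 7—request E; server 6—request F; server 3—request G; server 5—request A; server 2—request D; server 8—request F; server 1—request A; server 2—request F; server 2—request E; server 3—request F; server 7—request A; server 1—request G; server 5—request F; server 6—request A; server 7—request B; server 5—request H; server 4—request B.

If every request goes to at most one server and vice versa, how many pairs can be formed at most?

8

A valid assignment of size 8: server 1→request G, server 2→request D, server 3→request C, server 4→request B, server 5→request H, server 6→request A, server 7→request E, server 8→request F.
This saturates every server, so 8 is the maximum.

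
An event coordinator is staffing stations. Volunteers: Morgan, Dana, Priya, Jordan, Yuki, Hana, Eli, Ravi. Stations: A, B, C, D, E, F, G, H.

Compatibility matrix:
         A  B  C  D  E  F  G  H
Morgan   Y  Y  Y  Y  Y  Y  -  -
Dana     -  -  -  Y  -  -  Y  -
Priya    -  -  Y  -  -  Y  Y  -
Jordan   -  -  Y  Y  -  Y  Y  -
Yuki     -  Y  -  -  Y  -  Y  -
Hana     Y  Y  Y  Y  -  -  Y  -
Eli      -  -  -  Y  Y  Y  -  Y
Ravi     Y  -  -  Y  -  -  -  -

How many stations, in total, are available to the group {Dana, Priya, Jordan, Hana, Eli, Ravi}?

8

The union of neighbours of {Dana, Priya, Jordan, Hana, Eli, Ravi} is {A, B, C, D, E, F, G, H}, which has 8 elements.
Since |N(S)| = 8 ≥ |S| = 6, Hall's condition holds for this subset.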